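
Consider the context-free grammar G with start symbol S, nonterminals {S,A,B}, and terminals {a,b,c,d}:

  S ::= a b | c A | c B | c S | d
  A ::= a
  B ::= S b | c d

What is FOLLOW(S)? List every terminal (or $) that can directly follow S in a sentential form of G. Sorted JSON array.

FIRST sets, iterate to fixpoint:
iter 1:
  A via A→a: +{a}
  B via B→c d: +{c}
  S via S→a b: +{a}
  S via S→c A: +{c}
  S via S→d: +{d}
  S: {a,c,d}  A: {a}  B: {c}
iter 2:
  B via B→S b: +{a,d}
  S: {a,c,d}  A: {a}  B: {a,c,d}
iter 3: done
  S: {a,c,d}  A: {a}  B: {a,c,d}

Compute FOLLOW by fixpoint:
seed FOLLOW(S) with $
round 1:
  B→S b: FOLLOW(S) ⊇ FIRST(b) = {b}; new: +{b}
  S→c A: FOLLOW(A) ⊇ FOLLOW(S) ⊇ {$,b}; new: +{$,b}
  S→c B: FOLLOW(B) ⊇ FOLLOW(S) ⊇ {$,b}; new: +{$,b}
  FOLLOW(S)={$,b}  FOLLOW(A)={$,b}  FOLLOW(B)={$,b}
round 2: — fixpoint
  FOLLOW(S)={$,b}  FOLLOW(A)={$,b}  FOLLOW(B)={$,b}

FOLLOW(S) = ["$", "b"]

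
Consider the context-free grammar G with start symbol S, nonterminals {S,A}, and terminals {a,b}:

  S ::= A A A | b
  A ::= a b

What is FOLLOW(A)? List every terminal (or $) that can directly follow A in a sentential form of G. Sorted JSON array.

Compute FIRST by fixpoint:
pass 1:
  A via A→a b: +{a}
  S via S→A A A: +{a}
  S via S→b: +{b}
  FIRST[S]={a,b}  FIRST[A]={a}
pass 2: — fixpoint
  FIRST[S]={a,b}  FIRST[A]={a}

FOLLOW iteration:
FOLLOW(S) := {$}
round 1:
  S→A A A: FOLLOW(A) ⊇ FIRST(A) = {a}; new: +{a}
  S→A A A: FOLLOW(A) ⊇ FOLLOW(S) ⊇ {$}; new: +{$}
  FOLLOW[S]={$}  FOLLOW[A]={$,a}
round 2: — fixpoint
  FOLLOW[S]={$}  FOLLOW[A]={$,a}

FOLLOW(A) = ["$", "a"]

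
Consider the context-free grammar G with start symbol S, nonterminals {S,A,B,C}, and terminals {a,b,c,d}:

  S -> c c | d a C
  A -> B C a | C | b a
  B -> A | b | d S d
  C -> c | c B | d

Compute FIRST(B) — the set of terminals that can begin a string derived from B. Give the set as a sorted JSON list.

FIRST iteration:
[1]
  A via A→b a: +{b}
  B via B→A: +{b}
  B via B→d S d: +{d}
  C via C→c: +{c}
  C via C→d: +{d}
  S via S→c c: +{c}
  S via S→d a C: +{d}
  S: {c,d}  A: {b}  B: {b,d}  C: {c,d}
[2]
  A via A→B C a: +{d}
  A via A→C: +{c}
  B via B→A: +{c}
  S: {c,d}  A: {b,c,d}  B: {b,c,d}  C: {c,d}
[3] (stable)
  S: {c,d}  A: {b,c,d}  B: {b,c,d}  C: {c,d}

FIRST(B) = ["b", "c", "d"]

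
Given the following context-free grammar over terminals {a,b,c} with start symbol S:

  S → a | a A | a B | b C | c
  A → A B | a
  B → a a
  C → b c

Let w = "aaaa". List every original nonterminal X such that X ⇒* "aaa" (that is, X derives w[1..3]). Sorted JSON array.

Convert to CNF:
  S -> T0 A | T0 B | T1 C | a | c
  A -> A B | a
  B -> T0 T0
  C -> T1 T2
  T0 -> a
  T1 -> b
  T2 -> c

Fill CYK table bottom-up (cells [i..j] with 1 ≤ i ≤ j ≤ 3 only):
  cell(1,1) a: {A,S,T0}  orig:{A,S}
  cell(2,2) a: {A,S,T0}  orig:{A,S}
  cell(3,3) a: {A,S,T0}  orig:{A,S}
  cell(1,2) aa: {B,S}
  cell(2,3) aa: {B,S}
  cell(1,3) aaa: {A,S}

Original NTs in T[1,3] deriving "aaa": ["A", "S"]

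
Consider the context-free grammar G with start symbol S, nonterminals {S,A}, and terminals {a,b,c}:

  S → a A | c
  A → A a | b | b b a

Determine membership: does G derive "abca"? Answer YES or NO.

Convert to CNF:
  S -> T0 A | c
  A -> A T0 | T1 X2 | b
  T0 -> a
  T1 -> b
  X2 -> T1 T0

CYK table (by increasing span):
  T[0,0] 'a' = {T0}  orig:{}
  T[1,1] 'b' = {A,T1}  orig:{A}
  T[2,2] 'c' = {S}
  T[3,3] 'a' = {T0}  orig:{}
  T[0,1] 'ab' = {S}
  T[1,2] 'bc' = ∅
  T[2,3] 'ca' = ∅
  T[0,2] 'abc' = ∅
  T[1,3] 'bca' = ∅
  T[0,3] 'abca' = ∅

S ∉ T[0,3] ⇒ NO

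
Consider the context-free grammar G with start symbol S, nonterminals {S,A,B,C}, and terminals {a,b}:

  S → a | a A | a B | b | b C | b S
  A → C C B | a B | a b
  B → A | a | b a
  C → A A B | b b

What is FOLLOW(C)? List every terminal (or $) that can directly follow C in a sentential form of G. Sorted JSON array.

Compute FIRST by fixpoint:
iter 1:
  A via A→a B: +{a}
  B via B→A: +{a}
  B via B→b a: +{b}
  C via C→A A B: +{a}
  C via C→b b: +{b}
  S via S→a: +{a}
  S via S→b: +{b}
  FIRST(S)={a,b}  FIRST(A)={a}  FIRST(B)={a,b}  FIRST(C)={a,b}
iter 2:
  A via A→C C B: +{b}
  FIRST(S)={a,b}  FIRST(A)={a,b}  FIRST(B)={a,b}  FIRST(C)={a,b}
iter 3: done
  FIRST(S)={a,b}  FIRST(A)={a,b}  FIRST(B)={a,b}  FIRST(C)={a,b}

FOLLOW iteration:
initialize: $ ∈ FOLLOW(S)
iter 1:
  A→C C B: FOLLOW(C) ⊇ FIRST(C) = {a,b}; new: +{a,b}
  C→A A B: FOLLOW(A) ⊇ FIRST(A) = {a,b}; new: +{a,b}
  C→A A B: FOLLOW(B) ⊇ FOLLOW(C) ⊇ {a,b}; new: +{a,b}
  S→a A: FOLLOW(A) ⊇ FOLLOW(S) ⊇ {$}; new: +{$}
  S→a B: FOLLOW(B) ⊇ FOLLOW(S) ⊇ {$}; new: +{$}
  S→b C: FOLLOW(C) ⊇ FOLLOW(S) ⊇ {$}; new: +{$}
  FOLLOW[S]={$}  FOLLOW[A]={$,a,b}  FOLLOW[B]={$,a,b}  FOLLOW[C]={$,a,b}
iter 2: (stable)
  FOLLOW[S]={$}  FOLLOW[A]={$,a,b}  FOLLOW[B]={$,a,b}  FOLLOW[C]={$,a,b}

FOLLOW(C) = ["$", "a", "b"]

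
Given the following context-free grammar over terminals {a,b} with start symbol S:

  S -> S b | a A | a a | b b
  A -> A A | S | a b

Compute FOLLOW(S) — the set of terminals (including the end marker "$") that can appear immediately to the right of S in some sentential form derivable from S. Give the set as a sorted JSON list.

FIRST sets, iterate to fixpoint:
iter 1:
  A via A→a b: +{a}
  S via S→a A: +{a}
  S via S→b b: +{b}
  FIRST[S]={a,b}  FIRST[A]={a}
iter 2:
  A via A→S: +{b}
  FIRST[S]={a,b}  FIRST[A]={a,b}
iter 3: done
  FIRST[S]={a,b}  FIRST[A]={a,b}

FOLLOW iteration:
initialize: $ ∈ FOLLOW(S)
[1]
  A→A A: FOLLOW(A) ⊇ FIRST(A) = {a,b}; new: +{a,b}
  A→S: FOLLOW(S) ⊇ FOLLOW(A) ⊇ {a,b}; new: +{a,b}
  S→a A: FOLLOW(A) ⊇ FOLLOW(S) ⊇ {$,a,b}; new: +{$}
  FOLLOW[S]={$,a,b}  FOLLOW[A]={$,a,b}
[2] — fixpoint
  FOLLOW[S]={$,a,b}  FOLLOW[A]={$,a,b}

FOLLOW(S) = ["$", "a", "b"]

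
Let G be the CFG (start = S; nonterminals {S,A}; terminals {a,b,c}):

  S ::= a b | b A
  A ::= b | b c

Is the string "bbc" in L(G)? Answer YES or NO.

CNF form of G:
  S -> T0 A | T2 T0
  A -> T0 T1 | b
  T0 -> b
  T1 -> c
  T2 -> a

CYK table (by increasing span):
  [0..0]={A,T0}  "b"  orig:{A}
  [1..1]={A,T0}  "b"  orig:{A}
  [2..2]={T1}  "c"  orig:{}
  [0..1]={S}  "bb"
  [1..2]={A}  "bc"
  [0..2]={S}  "bbc"

S ∈ T[0,2] ⇒ YES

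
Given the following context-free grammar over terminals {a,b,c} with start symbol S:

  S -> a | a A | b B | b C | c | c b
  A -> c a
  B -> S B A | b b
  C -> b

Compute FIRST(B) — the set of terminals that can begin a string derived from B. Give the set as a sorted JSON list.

FIRST sets, iterate to fixpoint:
round 1:
  A via A→c a: +{c}
  B via B→b b: +{b}
  C via C→b: +{b}
  S via S→a: +{a}
  S via S→b B: +{b}
  S via S→c: +{c}
  FIRST(S)={a,b,c}  FIRST(A)={c}  FIRST(B)={b}  FIRST(C)={b}
round 2:
  B via B→S B A: +{a,c}
  FIRST(S)={a,b,c}  FIRST(A)={c}  FIRST(B)={a,b,c}  FIRST(C)={b}
round 3: (no change)
  FIRST(S)={a,b,c}  FIRST(A)={c}  FIRST(B)={a,b,c}  FIRST(C)={b}

FIRST(B) = ["a", "b", "c"]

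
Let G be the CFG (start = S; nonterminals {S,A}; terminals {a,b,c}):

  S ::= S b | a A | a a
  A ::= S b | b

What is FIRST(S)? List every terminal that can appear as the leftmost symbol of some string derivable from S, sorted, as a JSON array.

FIRST iteration:
[1]
  A via A→b: +{b}
  S via S→a A: +{a}
  FIRST(S)={a}  FIRST(A)={b}
[2]
  A via A→S b: +{a}
  FIRST(S)={a}  FIRST(A)={a,b}
[3] (stable)
  FIRST(S)={a}  FIRST(A)={a,b}

FIRST(S) = ["a"]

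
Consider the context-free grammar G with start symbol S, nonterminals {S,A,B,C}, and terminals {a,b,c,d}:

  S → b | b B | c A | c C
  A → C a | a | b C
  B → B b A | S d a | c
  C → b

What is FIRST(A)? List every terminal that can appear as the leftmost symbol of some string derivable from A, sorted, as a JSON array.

Compute FIRST by fixpoint:
[1]
  A via A→a: +{a}
  A via A→b C: +{b}
  B via B→c: +{c}
  C via C→b: +{b}
  S via S→b: +{b}
  S via S→c A: +{c}
  S: {b,c}  A: {a,b}  B: {c}  C: {b}
[2]
  B via B→S d a: +{b}
  S: {b,c}  A: {a,b}  B: {b,c}  C: {b}
[3] — fixpoint
  S: {b,c}  A: {a,b}  B: {b,c}  C: {b}

FIRST(A) = ["a", "b"]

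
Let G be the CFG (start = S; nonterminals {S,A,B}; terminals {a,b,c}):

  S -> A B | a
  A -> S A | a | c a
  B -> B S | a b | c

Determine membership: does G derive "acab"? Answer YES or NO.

Convert to CNF:
  S -> A B | a
  A -> S A | T0 T1 | a
  B -> B S | T1 T2 | c
  T0 -> c
  T1 -> a
  T2 -> b

CYK table (by increasing span):
  [0..0]={A,S,T1}  "a"  orig:{A,S}
  [1..1]={B,T0}  "c"  orig:{B}
  [2..2]={A,S,T1}  "a"  orig:{A,S}
  [3..3]={T2}  "b"  orig:{}
  [0..1]={S}  "ac"
  [1..2]={A,B}  "ca"
  [2..3]={B}  "ab"
  [0..2]={A,S}  "aca"
  [1..3]=∅  "cab"
  [0..3]=∅  "acab"

S ∉ T[0,3] ⇒ NO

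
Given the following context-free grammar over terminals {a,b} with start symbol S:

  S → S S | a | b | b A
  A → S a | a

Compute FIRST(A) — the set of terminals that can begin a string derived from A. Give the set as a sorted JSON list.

FIRST sets, iterate to fixpoint:
pass 1:
  A via A→a: +{a}
  S via S→a: +{a}
  S via S→b: +{b}
  FIRST(S)={a,b}  FIRST(A)={a}
pass 2:
  A via A→S a: +{b}
  FIRST(S)={a,b}  FIRST(A)={a,b}
pass 3: — fixpoint
  FIRST(S)={a,b}  FIRST(A)={a,b}

FIRST(A) = ["a", "b"]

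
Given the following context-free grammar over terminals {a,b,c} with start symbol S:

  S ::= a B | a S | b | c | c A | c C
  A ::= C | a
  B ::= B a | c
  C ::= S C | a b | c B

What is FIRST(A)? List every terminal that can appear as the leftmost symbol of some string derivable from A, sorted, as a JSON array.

FIRST sets, iterate to fixpoint:
iter 1:
  A via A→a: +{a}
  B via B→c: +{c}
  C via C→a b: +{a}
  C via C→c B: +{c}
  S via S→a B: +{a}
  S via S→b: +{b}
  S via S→c: +{c}
  S: {a,b,c}  A: {a}  B: {c}  C: {a,c}
iter 2:
  A via A→C: +{c}
  C via C→S C: +{b}
  S: {a,b,c}  A: {a,c}  B: {c}  C: {a,b,c}
iter 3:
  A via A→C: +{b}
  S: {a,b,c}  A: {a,b,c}  B: {c}  C: {a,b,c}
iter 4: (no change)
  S: {a,b,c}  A: {a,b,c}  B: {c}  C: {a,b,c}

FIRST(A) = ["a", "b", "c"]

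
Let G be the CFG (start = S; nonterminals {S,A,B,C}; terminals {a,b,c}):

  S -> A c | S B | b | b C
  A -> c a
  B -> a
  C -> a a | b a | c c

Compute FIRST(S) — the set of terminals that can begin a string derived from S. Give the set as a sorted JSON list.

FIRST iteration:
iter 1:
  A via A→c a: +{c}
  B via B→a: +{a}
  C via C→a a: +{a}
  C via C→b a: +{b}
  C via C→c c: +{c}
  S via S→A c: +{c}
  S via S→b: +{b}
  FIRST[S]={b,c}  FIRST[A]={c}  FIRST[B]={a}  FIRST[C]={a,b,c}
iter 2: (stable)
  FIRST[S]={b,c}  FIRST[A]={c}  FIRST[B]={a}  FIRST[C]={a,b,c}

FIRST(S) = ["b", "c"]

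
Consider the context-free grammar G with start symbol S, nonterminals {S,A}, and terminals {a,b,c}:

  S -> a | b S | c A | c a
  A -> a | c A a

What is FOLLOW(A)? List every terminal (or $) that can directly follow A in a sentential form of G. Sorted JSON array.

FIRST sets, iterate to fixpoint:
pass 1:
  A via A→a: +{a}
  A via A→c A a: +{c}
  S via S→a: +{a}
  S via S→b S: +{b}
  S via S→c A: +{c}
  FIRST(S)={a,b,c}  FIRST(A)={a,c}
pass 2: (stable)
  FIRST(S)={a,b,c}  FIRST(A)={a,c}

FOLLOW iteration:
FOLLOW(S) := {$}
iter 1:
  A→c A a: FOLLOW(A) ⊇ FIRST(a) = {a}; new: +{a}
  S→c A: FOLLOW(A) ⊇ FOLLOW(S) ⊇ {$}; new: +{$}
  S: {$}  A: {$,a}
iter 2: — fixpoint
  S: {$}  A: {$,a}

FOLLOW(A) = ["$", "a"]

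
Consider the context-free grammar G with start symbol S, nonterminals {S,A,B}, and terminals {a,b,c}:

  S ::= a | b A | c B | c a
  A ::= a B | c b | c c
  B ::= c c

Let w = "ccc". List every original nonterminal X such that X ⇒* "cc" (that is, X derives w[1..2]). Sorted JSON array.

Convert to CNF:
  S -> T1 B | T1 T0 | T2 A | a
  A -> T0 B | T1 T1 | T1 T2
  B -> T1 T1
  T0 -> a
  T1 -> c
  T2 -> b

CYK table (by increasing span) (cells [i..j] with 1 ≤ i ≤ j ≤ 2 only):
  cell(1,1) c: {T1}  orig:{}
  cell(2,2) c: {T1}  orig:{}
  cell(1,2) cc: {A,B}

Original NTs in T[1,2] deriving "cc": ["A", "B"]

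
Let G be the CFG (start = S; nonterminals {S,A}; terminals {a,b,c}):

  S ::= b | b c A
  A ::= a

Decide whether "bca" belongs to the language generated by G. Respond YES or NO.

Convert to CNF:
  S -> T0 X2 | b
  A -> a
  T0 -> b
  T1 -> c
  X2 -> T1 A

CYK fill:
  T[0,0] 'b' = {S,T0}  orig:{S}
  T[1,1] 'c' = {T1}  orig:{}
  T[2,2] 'a' = {A}
  T[0,1] 'bc' = ∅
  T[1,2] 'ca' = {X2}  orig:{}
  T[0,2] 'bca' = {S}

S ∈ T[0,2] ⇒ YES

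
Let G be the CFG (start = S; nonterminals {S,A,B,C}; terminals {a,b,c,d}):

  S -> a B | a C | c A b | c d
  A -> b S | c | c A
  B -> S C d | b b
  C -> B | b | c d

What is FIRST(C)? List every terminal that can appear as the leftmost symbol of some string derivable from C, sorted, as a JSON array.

FIRST iteration:
iter 1:
  A via A→b S: +{b}
  A via A→c: +{c}
  B via B→b b: +{b}
  C via C→B: +{b}
  C via C→c d: +{c}
  S via S→a B: +{a}
  S via S→c A b: +{c}
  S: {a,c}  A: {b,c}  B: {b}  C: {b,c}
iter 2:
  B via B→S C d: +{a,c}
  C via C→B: +{a}
  S: {a,c}  A: {b,c}  B: {a,b,c}  C: {a,b,c}
iter 3: (stable)
  S: {a,c}  A: {b,c}  B: {a,b,c}  C: {a,b,c}

FIRST(C) = ["a", "b", "c"]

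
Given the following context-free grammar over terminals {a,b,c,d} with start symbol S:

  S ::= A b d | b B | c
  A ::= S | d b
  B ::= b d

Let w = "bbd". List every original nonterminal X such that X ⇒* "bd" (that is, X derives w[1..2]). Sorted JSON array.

CNF form of G:
  S -> A X3 | T0 B | c
  A -> A X2 | T0 B | T1 T0 | c
  B -> T0 T1
  T0 -> b
  T1 -> d
  X2 -> T0 T1
  X3 -> T0 T1

Fill CYK table bottom-up, restricted to cells inside w[1..2]:
  T[1,1] 'b' = {T0}  orig:{}
  T[2,2] 'd' = {T1}  orig:{}
  T[1,2] 'bd' = {B,X2,X3}  orig:{B}

Original NTs in T[1,2] deriving "bd": ["B"]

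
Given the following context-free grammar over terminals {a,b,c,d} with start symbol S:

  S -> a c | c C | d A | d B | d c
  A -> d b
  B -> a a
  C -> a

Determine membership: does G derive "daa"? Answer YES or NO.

Convert to CNF:
  S -> T0 A | T0 B | T0 T3 | T2 T3 | T3 C
  A -> T0 T1
  B -> T2 T2
  C -> a
  T0 -> d
  T1 -> b
  T2 -> a
  T3 -> c

CYK table (by increasing span):
  [0..0]={T0}  "d"  orig:{}
  [1..1]={C,T2}  "a"  orig:{C}
  [2..2]={C,T2}  "a"  orig:{C}
  [0..1]=∅  "da"
  [1..2]={B}  "aa"
  [0..2]={S}  "daa"

S ∈ T[0,2] ⇒ YES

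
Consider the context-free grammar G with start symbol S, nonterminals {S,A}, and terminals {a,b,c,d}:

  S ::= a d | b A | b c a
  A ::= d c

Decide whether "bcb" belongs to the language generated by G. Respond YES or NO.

Convert to CNF:
  S -> T2 T0 | T3 A | T3 X4
  A -> T0 T1
  T0 -> d
  T1 -> c
  T2 -> a
  T3 -> b
  X4 -> T1 T2

CYK table (by increasing span):
  [0..0]={T3}  "b"  orig:{}
  [1..1]={T1}  "c"  orig:{}
  [2..2]={T3}  "b"  orig:{}
  [0..1]=∅  "bc"
  [1..2]=∅  "cb"
  [0..2]=∅  "bcb"

S ∉ T[0,2] ⇒ NO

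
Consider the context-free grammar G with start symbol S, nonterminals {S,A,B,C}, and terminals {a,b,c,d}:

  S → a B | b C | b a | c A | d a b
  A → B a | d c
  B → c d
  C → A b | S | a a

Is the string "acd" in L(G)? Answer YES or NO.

Convert to CNF:
  S -> T0 B | T1 X5 | T2 A | T3 C | T3 T0
  A -> B T0 | T1 T2
  B -> T2 T1
  C -> A T3 | T0 B | T0 T0 | T1 X4 | T2 A | T3 C | T3 T0
  T0 -> a
  T1 -> d
  T2 -> c
  T3 -> b
  X4 -> T0 T3
  X5 -> T0 T3

Fill CYK table bottom-up:
  [0..0]={T0}  "a"  orig:{}
  [1..1]={T2}  "c"  orig:{}
  [2..2]={T1}  "d"  orig:{}
  [0..1]=∅  "ac"
  [1..2]={B}  "cd"
  [0..2]={C,S}  "acd"

S ∈ T[0,2] ⇒ YES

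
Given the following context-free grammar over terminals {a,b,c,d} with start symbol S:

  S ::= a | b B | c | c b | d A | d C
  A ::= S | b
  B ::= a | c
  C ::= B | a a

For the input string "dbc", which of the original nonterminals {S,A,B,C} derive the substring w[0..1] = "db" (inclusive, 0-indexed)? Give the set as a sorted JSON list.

Convert to CNF:
  S -> T0 B | T1 T0 | T2 A | T2 C | a | c
  A -> T0 B | T1 T0 | T2 A | T2 C | a | b | c
  B -> a | c
  C -> T3 T3 | a | c
  T0 -> b
  T1 -> c
  T2 -> d
  T3 -> a

CYK fill — only the sub-triangle for w[0..1]:
  [0..0]={T2}  "d"  orig:{}
  [1..1]={A,T0}  "b"  orig:{A}
  [0..1]={A,S}  "db"

Original NTs in T[0,1] deriving "db": ["A", "S"]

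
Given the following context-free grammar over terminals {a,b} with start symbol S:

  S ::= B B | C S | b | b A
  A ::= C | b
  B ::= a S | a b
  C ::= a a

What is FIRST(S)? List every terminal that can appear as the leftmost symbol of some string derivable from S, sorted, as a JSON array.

FIRST iteration:
[1]
  A via A→b: +{b}
  B via B→a S: +{a}
  C via C→a a: +{a}
  S via S→B B: +{a}
  S via S→b: +{b}
  FIRST[S]={a,b}  FIRST[A]={b}  FIRST[B]={a}  FIRST[C]={a}
[2]
  A via A→C: +{a}
  FIRST[S]={a,b}  FIRST[A]={a,b}  FIRST[B]={a}  FIRST[C]={a}
[3] — fixpoint
  FIRST[S]={a,b}  FIRST[A]={a,b}  FIRST[B]={a}  FIRST[C]={a}

FIRST(S) = ["a", "b"]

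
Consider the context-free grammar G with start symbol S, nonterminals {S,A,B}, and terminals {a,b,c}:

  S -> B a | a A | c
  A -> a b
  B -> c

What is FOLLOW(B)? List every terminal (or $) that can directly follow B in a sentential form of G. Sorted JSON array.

FIRST iteration:
pass 1:
  A via A→a b: +{a}
  B via B→c: +{c}
  S via S→B a: +{c}
  S via S→a A: +{a}
  S: {a,c}  A: {a}  B: {c}
pass 2: (no change)
  S: {a,c}  A: {a}  B: {c}

FOLLOW sets:
seed FOLLOW(S) with $
iter 1:
  S→B a: FOLLOW(B) ⊇ FIRST(a) = {a}; new: +{a}
  S→a A: FOLLOW(A) ⊇ FOLLOW(S) ⊇ {$}; new: +{$}
  FOLLOW(S)={$}  FOLLOW(A)={$}  FOLLOW(B)={a}
iter 2: (stable)
  FOLLOW(S)={$}  FOLLOW(A)={$}  FOLLOW(B)={a}

FOLLOW(B) = ["a"]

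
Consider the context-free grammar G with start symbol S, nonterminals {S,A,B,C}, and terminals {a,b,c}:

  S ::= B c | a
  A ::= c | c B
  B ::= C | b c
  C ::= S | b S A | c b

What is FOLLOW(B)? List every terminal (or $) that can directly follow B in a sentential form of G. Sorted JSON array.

FIRST sets, iterate to fixpoint:
pass 1:
  A via A→c: +{c}
  B via B→b c: +{b}
  C via C→b S A: +{b}
  C via C→c b: +{c}
  S via S→B c: +{b}
  S via S→a: +{a}
  FIRST(S)={a,b}  FIRST(A)={c}  FIRST(B)={b}  FIRST(C)={b,c}
pass 2:
  B via B→C: +{c}
  C via C→S: +{a}
  S via S→B c: +{c}
  FIRST(S)={a,b,c}  FIRST(A)={c}  FIRST(B)={b,c}  FIRST(C)={a,b,c}
pass 3:
  B via B→C: +{a}
  FIRST(S)={a,b,c}  FIRST(A)={c}  FIRST(B)={a,b,c}  FIRST(C)={a,b,c}
pass 4: (no change)
  FIRST(S)={a,b,c}  FIRST(A)={c}  FIRST(B)={a,b,c}  FIRST(C)={a,b,c}

FOLLOW iteration:
seed FOLLOW(S) with $
iter 1:
  C→b S A: FOLLOW(S) ⊇ FIRST(A) = {c}; new: +{c}
  S→B c: FOLLOW(B) ⊇ FIRST(c) = {c}; new: +{c}
  FOLLOW(S)={$,c}  FOLLOW(A)={}  FOLLOW(B)={c}  FOLLOW(C)={}
iter 2:
  B→C: FOLLOW(C) ⊇ FOLLOW(B) ⊇ {c}; new: +{c}
  C→b S A: FOLLOW(A) ⊇ FOLLOW(C) ⊇ {c}; new: +{c}
  FOLLOW(S)={$,c}  FOLLOW(A)={c}  FOLLOW(B)={c}  FOLLOW(C)={c}
iter 3: done
  FOLLOW(S)={$,c}  FOLLOW(A)={c}  FOLLOW(B)={c}  FOLLOW(C)={c}

FOLLOW(B) = ["c"]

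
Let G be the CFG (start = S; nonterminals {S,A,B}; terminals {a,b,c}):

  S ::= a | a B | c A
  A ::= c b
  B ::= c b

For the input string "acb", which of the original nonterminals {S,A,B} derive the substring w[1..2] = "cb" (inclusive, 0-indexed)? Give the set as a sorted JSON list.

Convert to CNF:
  S -> T0 A | T2 B | a
  A -> T0 T1
  B -> T0 T1
  T0 -> c
  T1 -> b
  T2 -> a

Fill CYK table bottom-up (cells [i..j] with 1 ≤ i ≤ j ≤ 2 only):
  cell(1,1) c: {T0}  orig:{}
  cell(2,2) b: {T1}  orig:{}
  cell(1,2) cb: {A,B}

Original NTs in T[1,2] deriving "cb": ["A", "B"]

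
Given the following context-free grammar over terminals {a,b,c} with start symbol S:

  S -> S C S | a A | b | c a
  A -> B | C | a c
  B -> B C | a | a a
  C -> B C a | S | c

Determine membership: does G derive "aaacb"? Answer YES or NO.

Convert to CNF:
  S -> S X6 | T0 A | T1 T0 | b
  A -> B C | B X2 | S X3 | T0 A | T0 T0 | T0 T1 | T1 T0 | a | b | c
  B -> B C | T0 T0 | a
  C -> B X4 | S X5 | T0 A | T1 T0 | b | c
  T0 -> a
  T1 -> c
  X2 -> C T0
  X3 -> C S
  X4 -> C T0
  X5 -> C S
  X6 -> C S

CYK table (by increasing span):
  [0..0]={A,B,T0}  "a"  orig:{A,B}
  [1..1]={A,B,T0}  "a"  orig:{A,B}
  [2..2]={A,B,T0}  "a"  orig:{A,B}
  [3..3]={A,C,T1}  "c"  orig:{A,C}
  [4..4]={A,C,S}  "b"
  [0..1]={A,B,C,S}  "aa"
  [1..2]={A,B,C,S}  "aa"
  [2..3]={A,B,C,S}  "ac"
  [3..4]={X3,X5,X6}  "cb"  orig:{}
  [0..2]={A,B,C,S,X2,X4}  "aaa"  orig:{A,B,C,S}
  [1..3]={A,B,C,S}  "aac"
  [2..4]={A,B,X3,X5,X6}  "acb"  orig:{A,B}
  [0..3]={A,B,C,S,X3,X5,X6}  "aaac"  orig:{A,B,C,S}
  [1..4]={A,B,C,S,X3,X5,X6}  "aacb"  orig:{A,B,C,S}
  [0..4]={A,B,C,S,X3,X5,X6}  "aaacb"  orig:{A,B,C,S}

S ∈ T[0,4] ⇒ YES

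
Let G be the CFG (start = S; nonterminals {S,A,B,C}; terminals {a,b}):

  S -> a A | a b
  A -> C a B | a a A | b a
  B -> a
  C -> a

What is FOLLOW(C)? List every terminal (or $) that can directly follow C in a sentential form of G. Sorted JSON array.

FIRST iteration:
pass 1:
  A via A→a a A: +{a}
  A via A→b a: +{b}
  B via B→a: +{a}
  C via C→a: +{a}
  S via S→a A: +{a}
  FIRST(S)={a}  FIRST(A)={a,b}  FIRST(B)={a}  FIRST(C)={a}
pass 2: (stable)
  FIRST(S)={a}  FIRST(A)={a,b}  FIRST(B)={a}  FIRST(C)={a}

Compute FOLLOW by fixpoint:
initialize: $ ∈ FOLLOW(S)
pass 1:
  A→C a B: FOLLOW(C) ⊇ FIRST(a) = {a}; new: +{a}
  S→a A: FOLLOW(A) ⊇ FOLLOW(S) ⊇ {$}; new: +{$}
  FOLLOW(S)={$}  FOLLOW(A)={$}  FOLLOW(B)={}  FOLLOW(C)={a}
pass 2:
  A→C a B: FOLLOW(B) ⊇ FOLLOW(A) ⊇ {$}; new: +{$}
  FOLLOW(S)={$}  FOLLOW(A)={$}  FOLLOW(B)={$}  FOLLOW(C)={a}
pass 3: (no change)
  FOLLOW(S)={$}  FOLLOW(A)={$}  FOLLOW(B)={$}  FOLLOW(C)={a}

FOLLOW(C) = ["a"]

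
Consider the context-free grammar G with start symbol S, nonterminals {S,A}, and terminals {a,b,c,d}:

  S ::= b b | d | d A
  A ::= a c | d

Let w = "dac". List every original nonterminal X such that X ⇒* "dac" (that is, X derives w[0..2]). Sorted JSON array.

CNF form of G:
  S -> T2 T2 | T3 A | d
  A -> T0 T1 | d
  T0 -> a
  T1 -> c
  T2 -> b
  T3 -> d

CYK table (by increasing span), restricted to cells inside w[0..2]:
  cell(0,0) d: {A,S,T3}  orig:{A,S}
  cell(1,1) a: {T0}  orig:{}
  cell(2,2) c: {T1}  orig:{}
  cell(0,1) da: ∅
  cell(1,2) ac: {A}
  cell(0,2) dac: {S}

Original NTs in T[0,2] deriving "dac": ["S"]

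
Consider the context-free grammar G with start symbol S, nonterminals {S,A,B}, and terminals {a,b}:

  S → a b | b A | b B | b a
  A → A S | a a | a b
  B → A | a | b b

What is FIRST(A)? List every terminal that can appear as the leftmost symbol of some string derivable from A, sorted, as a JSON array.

Compute FIRST by fixpoint:
iter 1:
  A via A→a a: +{a}
  B via B→A: +{a}
  B via B→b b: +{b}
  S via S→a b: +{a}
  S via S→b A: +{b}
  FIRST(S)={a,b}  FIRST(A)={a}  FIRST(B)={a,b}
iter 2: (no change)
  FIRST(S)={a,b}  FIRST(A)={a}  FIRST(B)={a,b}

FIRST(A) = ["a"]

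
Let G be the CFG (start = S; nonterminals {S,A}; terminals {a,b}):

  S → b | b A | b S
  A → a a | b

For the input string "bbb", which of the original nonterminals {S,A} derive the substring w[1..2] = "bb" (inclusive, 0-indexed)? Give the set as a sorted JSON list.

Convert to CNF:
  S -> T1 A | T1 S | b
  A -> T0 T0 | b
  T0 -> a
  T1 -> b

Fill CYK table bottom-up, restricted to cells inside w[1..2]:
  T[1,1] 'b' = {A,S,T1}  orig:{A,S}
  T[2,2] 'b' = {A,S,T1}  orig:{A,S}
  T[1,2] 'bb' = {S}

Original NTs in T[1,2] deriving "bb": ["S"]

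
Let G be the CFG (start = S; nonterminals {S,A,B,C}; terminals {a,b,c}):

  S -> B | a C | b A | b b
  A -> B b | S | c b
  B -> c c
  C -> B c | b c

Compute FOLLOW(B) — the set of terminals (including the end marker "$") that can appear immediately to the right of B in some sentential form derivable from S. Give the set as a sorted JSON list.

Compute FIRST by fixpoint:
pass 1:
  A via A→c b: +{c}
  B via B→c c: +{c}
  C via C→B c: +{c}
  C via C→b c: +{b}
  S via S→B: +{c}
  S via S→a C: +{a}
  S via S→b A: +{b}
  S: {a,b,c}  A: {c}  B: {c}  C: {b,c}
pass 2:
  A via A→S: +{a,b}
  S: {a,b,c}  A: {a,b,c}  B: {c}  C: {b,c}
pass 3: (no change)
  S: {a,b,c}  A: {a,b,c}  B: {c}  C: {b,c}

FOLLOW sets:
initialize: $ ∈ FOLLOW(S)
round 1:
  A→B b: FOLLOW(B) ⊇ FIRST(b) = {b}; new: +{b}
  C→B c: FOLLOW(B) ⊇ FIRST(c) = {c}; new: +{c}
  S→B: FOLLOW(B) ⊇ FOLLOW(S) ⊇ {$}; new: +{$}
  S→a C: FOLLOW(C) ⊇ FOLLOW(S) ⊇ {$}; new: +{$}
  S→b A: FOLLOW(A) ⊇ FOLLOW(S) ⊇ {$}; new: +{$}
  FOLLOW(S)={$}  FOLLOW(A)={$}  FOLLOW(B)={$,b,c}  FOLLOW(C)={$}
round 2: — fixpoint
  FOLLOW(S)={$}  FOLLOW(A)={$}  FOLLOW(B)={$,b,c}  FOLLOW(C)={$}

FOLLOW(B) = ["$", "b", "c"]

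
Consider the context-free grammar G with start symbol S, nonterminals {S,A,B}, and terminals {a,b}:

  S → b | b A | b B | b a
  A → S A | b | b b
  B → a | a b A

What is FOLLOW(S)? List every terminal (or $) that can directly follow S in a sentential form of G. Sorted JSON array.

Compute FIRST by fixpoint:
round 1:
  A via A→b: +{b}
  B via B→a: +{a}
  S via S→b: +{b}
  FIRST(S)={b}  FIRST(A)={b}  FIRST(B)={a}
round 2: — fixpoint
  FIRST(S)={b}  FIRST(A)={b}  FIRST(B)={a}

FOLLOW sets:
seed FOLLOW(S) with $
pass 1:
  A→S A: FOLLOW(S) ⊇ FIRST(A) = {b}; new: +{b}
  S→b A: FOLLOW(A) ⊇ FOLLOW(S) ⊇ {$,b}; new: +{$,b}
  S→b B: FOLLOW(B) ⊇ FOLLOW(S) ⊇ {$,b}; new: +{$,b}
  FOLLOW[S]={$,b}  FOLLOW[A]={$,b}  FOLLOW[B]={$,b}
pass 2: done
  FOLLOW[S]={$,b}  FOLLOW[A]={$,b}  FOLLOW[B]={$,b}

FOLLOW(S) = ["$", "b"]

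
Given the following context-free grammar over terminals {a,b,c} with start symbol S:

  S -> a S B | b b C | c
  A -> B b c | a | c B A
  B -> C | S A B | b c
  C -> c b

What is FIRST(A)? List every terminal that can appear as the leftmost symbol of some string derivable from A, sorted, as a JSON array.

Compute FIRST by fixpoint:
[1]
  A via A→a: +{a}
  A via A→c B A: +{c}
  B via B→b c: +{b}
  C via C→c b: +{c}
  S via S→a S B: +{a}
  S via S→b b C: +{b}
  S via S→c: +{c}
  FIRST[S]={a,b,c}  FIRST[A]={a,c}  FIRST[B]={b}  FIRST[C]={c}
[2]
  A via A→B b c: +{b}
  B via B→C: +{c}
  B via B→S A B: +{a}
  FIRST[S]={a,b,c}  FIRST[A]={a,b,c}  FIRST[B]={a,b,c}  FIRST[C]={c}
[3] (stable)
  FIRST[S]={a,b,c}  FIRST[A]={a,b,c}  FIRST[B]={a,b,c}  FIRST[C]={c}

FIRST(A) = ["a", "b", "c"]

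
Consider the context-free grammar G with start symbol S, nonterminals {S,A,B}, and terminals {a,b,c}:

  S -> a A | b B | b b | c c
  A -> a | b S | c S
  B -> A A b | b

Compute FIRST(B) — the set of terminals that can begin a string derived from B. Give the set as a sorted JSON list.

Compute FIRST by fixpoint:
[1]
  A via A→a: +{a}
  A via A→b S: +{b}
  A via A→c S: +{c}
  B via B→A A b: +{a,b,c}
  S via S→a A: +{a}
  S via S→b B: +{b}
  S via S→c c: +{c}
  FIRST(S)={a,b,c}  FIRST(A)={a,b,c}  FIRST(B)={a,b,c}
[2] (stable)
  FIRST(S)={a,b,c}  FIRST(A)={a,b,c}  FIRST(B)={a,b,c}

FIRST(B) = ["a", "b", "c"]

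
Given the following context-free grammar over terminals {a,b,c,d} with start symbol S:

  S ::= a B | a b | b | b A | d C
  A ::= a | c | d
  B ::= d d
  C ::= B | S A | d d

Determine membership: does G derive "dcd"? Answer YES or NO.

Convert to CNF:
  S -> T0 C | T1 B | T1 T2 | T2 A | b
  A -> a | c | d
  B -> T0 T0
  C -> S A | T0 T0
  T0 -> d
  T1 -> a
  T2 -> b

Fill CYK table bottom-up:
  T[0,0] 'd' = {A,T0}  orig:{A}
  T[1,1] 'c' = {A}
  T[2,2] 'd' = {A,T0}  orig:{A}
  T[0,1] 'dc' = ∅
  T[1,2] 'cd' = ∅
  T[0,2] 'dcd' = ∅

S ∉ T[0,2] ⇒ NO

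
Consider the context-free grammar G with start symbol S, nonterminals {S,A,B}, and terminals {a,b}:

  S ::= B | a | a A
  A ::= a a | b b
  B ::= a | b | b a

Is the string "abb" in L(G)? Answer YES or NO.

CNF form of G:
  S -> T0 A | T1 T0 | a | b
  A -> T0 T0 | T1 T1
  B -> T1 T0 | a | b
  T0 -> a
  T1 -> b

CYK fill:
  T[0,0] 'a' = {B,S,T0}  orig:{B,S}
  T[1,1] 'b' = {B,S,T1}  orig:{B,S}
  T[2,2] 'b' = {B,S,T1}  orig:{B,S}
  T[0,1] 'ab' = ∅
  T[1,2] 'bb' = {A}
  T[0,2] 'abb' = {S}

S ∈ T[0,2] ⇒ YES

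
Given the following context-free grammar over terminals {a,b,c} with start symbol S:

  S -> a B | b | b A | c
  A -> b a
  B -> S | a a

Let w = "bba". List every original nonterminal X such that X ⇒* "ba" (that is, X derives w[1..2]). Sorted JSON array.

CNF form of G:
  S -> T0 A | T1 B | b | c
  A -> T0 T1
  B -> T0 A | T1 B | T1 T1 | b | c
  T0 -> b
  T1 -> a

Fill CYK table bottom-up, restricted to cells inside w[1..2]:
  cell(1,1) b: {B,S,T0}  orig:{B,S}
  cell(2,2) a: {T1}  orig:{}
  cell(1,2) ba: {A}

Original NTs in T[1,2] deriving "ba": ["A"]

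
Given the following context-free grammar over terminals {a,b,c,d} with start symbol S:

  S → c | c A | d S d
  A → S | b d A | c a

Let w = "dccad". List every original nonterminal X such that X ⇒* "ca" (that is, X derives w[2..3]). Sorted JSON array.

Convert to CNF:
  S -> T1 X6 | T2 A | c
  A -> T0 X4 | T1 X5 | T2 A | T2 T3 | c
  T0 -> b
  T1 -> d
  T2 -> c
  T3 -> a
  X4 -> T1 A
  X5 -> S T1
  X6 -> S T1

CYK fill (cells [i..j] with 2 ≤ i ≤ j ≤ 3 only):
  T[2,2] 'c' = {A,S,T2}  orig:{A,S}
  T[3,3] 'a' = {T3}  orig:{}
  T[2,3] 'ca' = {A}

Original NTs in T[2,3] deriving "ca": ["A"]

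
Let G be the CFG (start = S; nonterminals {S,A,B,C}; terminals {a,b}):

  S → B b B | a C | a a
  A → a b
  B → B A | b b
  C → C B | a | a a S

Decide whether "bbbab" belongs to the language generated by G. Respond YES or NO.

CNF form of G:
  S -> B X3 | T0 C | T0 T0
  A -> T0 T1
  B -> B A | T1 T1
  C -> C B | T0 X2 | a
  T0 -> a
  T1 -> b
  X2 -> T0 S
  X3 -> T1 B

CYK fill:
  [0..0]={T1}  "b"  orig:{}
  [1..1]={T1}  "b"  orig:{}
  [2..2]={T1}  "b"  orig:{}
  [3..3]={C,T0}  "a"  orig:{C}
  [4..4]={T1}  "b"  orig:{}
  [0..1]={B}  "bb"
  [1..2]={B}  "bb"
  [2..3]=∅  "ba"
  [3..4]={A}  "ab"
  [0..2]={X3}  "bbb"  orig:{}
  [1..3]=∅  "bba"
  [2..4]=∅  "bab"
  [0..3]=∅  "bbba"
  [1..4]={B}  "bbab"
  [0..4]={X3}  "bbbab"  orig:{}

S ∉ T[0,4] ⇒ NO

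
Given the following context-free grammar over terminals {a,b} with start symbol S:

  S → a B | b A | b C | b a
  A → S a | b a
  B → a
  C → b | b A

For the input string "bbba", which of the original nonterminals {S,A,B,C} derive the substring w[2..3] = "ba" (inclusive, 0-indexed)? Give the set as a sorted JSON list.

Convert to CNF:
  S -> T0 B | T1 A | T1 C | T1 T0
  A -> S T0 | T1 T0
  B -> a
  C -> T1 A | b
  T0 -> a
  T1 -> b

Fill CYK table bottom-up — only the sub-triangle for w[2..3]:
  cell(2,2) b: {C,T1}  orig:{C}
  cell(3,3) a: {B,T0}  orig:{B}
  cell(2,3) ba: {A,S}

Original NTs in T[2,3] deriving "ba": ["A", "S"]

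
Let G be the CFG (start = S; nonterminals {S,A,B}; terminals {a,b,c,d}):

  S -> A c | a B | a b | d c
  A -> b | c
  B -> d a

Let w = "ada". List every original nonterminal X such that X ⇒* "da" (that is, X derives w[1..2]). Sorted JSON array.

Convert to CNF:
  S -> A T2 | T0 T2 | T1 B | T1 T3
  A -> b | c
  B -> T0 T1
  T0 -> d
  T1 -> a
  T2 -> c
  T3 -> b

CYK fill — only the sub-triangle for w[1..2]:
  T[1,1] 'd' = {T0}  orig:{}
  T[2,2] 'a' = {T1}  orig:{}
  T[1,2] 'da' = {B}

Original NTs in T[1,2] deriving "da": ["B"]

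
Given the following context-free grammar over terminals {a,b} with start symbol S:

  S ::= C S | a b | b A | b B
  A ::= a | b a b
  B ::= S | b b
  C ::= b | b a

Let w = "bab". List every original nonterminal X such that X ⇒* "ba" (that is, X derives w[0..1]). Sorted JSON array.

Convert to CNF:
  S -> C S | T0 A | T0 B | T1 T0
  A -> T0 X2 | a
  B -> C S | T0 A | T0 B | T0 T0 | T1 T0
  C -> T0 T1 | b
  T0 -> b
  T1 -> a
  X2 -> T1 T0

CYK fill, restricted to cells inside w[0..1]:
  T[0,0] 'b' = {C,T0}  orig:{C}
  T[1,1] 'a' = {A,T1}  orig:{A}
  T[0,1] 'ba' = {B,C,S}

Original NTs in T[0,1] deriving "ba": ["B", "C", "S"]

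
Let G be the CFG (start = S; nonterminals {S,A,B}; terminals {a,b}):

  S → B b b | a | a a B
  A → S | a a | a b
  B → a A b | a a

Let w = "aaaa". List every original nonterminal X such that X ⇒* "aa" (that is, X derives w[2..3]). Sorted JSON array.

Convert to CNF:
  S -> B X5 | T1 X6 | a
  A -> B X2 | T1 T0 | T1 T1 | T1 X3 | a
  B -> T1 T1 | T1 X4
  T0 -> b
  T1 -> a
  X2 -> T0 T0
  X3 -> T1 B
  X4 -> A T0
  X5 -> T0 T0
  X6 -> T1 B

Fill CYK table bottom-up (cells [i..j] with 2 ≤ i ≤ j ≤ 3 only):
  T[2,2] 'a' = {A,S,T1}  orig:{A,S}
  T[3,3] 'a' = {A,S,T1}  orig:{A,S}
  T[2,3] 'aa' = {A,B}

Original NTs in T[2,3] deriving "aa": ["A", "B"]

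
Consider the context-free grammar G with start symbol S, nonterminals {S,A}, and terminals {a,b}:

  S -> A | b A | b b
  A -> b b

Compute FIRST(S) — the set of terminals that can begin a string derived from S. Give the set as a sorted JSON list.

FIRST iteration:
round 1:
  A via A→b b: +{b}
  S via S→A: +{b}
  FIRST(S)={b}  FIRST(A)={b}
round 2: done
  FIRST(S)={b}  FIRST(A)={b}

FIRST(S) = ["b"]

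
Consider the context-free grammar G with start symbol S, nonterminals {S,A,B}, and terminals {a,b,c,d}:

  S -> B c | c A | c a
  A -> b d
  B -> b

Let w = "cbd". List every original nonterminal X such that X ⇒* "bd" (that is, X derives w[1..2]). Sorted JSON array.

Convert to CNF:
  S -> B T2 | T2 A | T2 T3
  A -> T0 T1
  B -> b
  T0 -> b
  T1 -> d
  T2 -> c
  T3 -> a

CYK fill — only the sub-triangle for w[1..2]:
  cell(1,1) b: {B,T0}  orig:{B}
  cell(2,2) d: {T1}  orig:{}
  cell(1,2) bd: {A}

Original NTs in T[1,2] deriving "bd": ["A"]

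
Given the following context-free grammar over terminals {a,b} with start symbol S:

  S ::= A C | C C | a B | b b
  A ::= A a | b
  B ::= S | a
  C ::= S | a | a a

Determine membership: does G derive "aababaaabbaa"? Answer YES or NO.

CNF form of G:
  S -> A C | C C | T0 B | T1 T1
  A -> A T0 | b
  B -> A C | C C | T0 B | T1 T1 | a
  C -> A C | C C | T0 B | T0 T0 | T1 T1 | a
  T0 -> a
  T1 -> b

CYK fill:
  [0..0]={B,C,T0}  "a"  orig:{B,C}
  [1..1]={B,C,T0}  "a"  orig:{B,C}
  [2..2]={A,T1}  "b"  orig:{A}
  [3..3]={B,C,T0}  "a"  orig:{B,C}
  [4..4]={A,T1}  "b"  orig:{A}
  [5..5]={B,C,T0}  "a"  orig:{B,C}
  [6..6]={B,C,T0}  "a"  orig:{B,C}
  [7..7]={B,C,T0}  "a"  orig:{B,C}
  [8..8]={A,T1}  "b"  orig:{A}
  [9..9]={A,T1}  "b"  orig:{A}
  [10..10]={B,C,T0}  "a"  orig:{B,C}
  [11..11]={B,C,T0}  "a"  orig:{B,C}
  [0..1]={B,C,S}  "aa"
  [1..2]=∅  "ab"
  [2..3]={A,B,C,S}  "ba"
  [3..4]=∅  "ab"
  [4..5]={A,B,C,S}  "ba"
  [5..6]={B,C,S}  "aa"
  [6..7]={B,C,S}  "aa"
  [7..8]=∅  "ab"
  [8..9]={B,C,S}  "bb"
  [9..10]={A,B,C,S}  "ba"
  [10..11]={B,C,S}  "aa"
  [0..2]=∅  "aab"
  [1..3]={B,C,S}  "aba"
  [2..4]=∅  "bab"
  [3..5]={B,C,S}  "aba"
  [4..6]={A,B,C,S}  "baa"
  [5..7]={B,C,S}  "aaa"
  [6..8]=∅  "aab"
  [7..9]={B,C,S}  "abb"
  [8..10]={B,C,S}  "bba"
  [9..11]={A,B,C,S}  "baa"
  [0..3]={B,C,S}  "aaba"
  [1..4]=∅  "abab"
  [2..5]={B,C,S}  "baba"
  [3..6]={B,C,S}  "abaa"
  [4..7]={A,B,C,S}  "baaa"
  [5..8]=∅  "aaab"
  [6..9]={B,C,S}  "aabb"
  [7..10]={B,C,S}  "abba"
  [8..11]={B,C,S}  "bbaa"
  [0..4]=∅  "aabab"
  [1..5]={B,C,S}  "ababa"
  [2..6]={B,C,S}  "babaa"
  [3..7]={B,C,S}  "abaaa"
  [4..8]=∅  "baaab"
  [5..9]={B,C,S}  "aaabb"
  [6..10]={B,C,S}  "aabba"
  [7..11]={B,C,S}  "abbaa"
  [0..5]={B,C,S}  "aababa"
  [1..6]={B,C,S}  "ababaa"
  [2..7]={B,C,S}  "babaaa"
  [3..8]=∅  "abaaab"
  [4..9]={B,C,S}  "baaabb"
  [5..10]={B,C,S}  "aaabba"
  [6..11]={B,C,S}  "aabbaa"
  [0..6]={B,C,S}  "aababaa"
  [1..7]={B,C,S}  "ababaaa"
  [2..8]=∅  "babaaab"
  [3..9]={B,C,S}  "abaaabb"
  [4..10]={B,C,S}  "baaabba"
  [5..11]={B,C,S}  "aaabbaa"
  [0..7]={B,C,S}  "aababaaa"
  [1..8]=∅  "ababaaab"
  [2..9]={B,C,S}  "babaaabb"
  [3..10]={B,C,S}  "abaaabba"
  [4..11]={B,C,S}  "baaabbaa"
  [0..8]=∅  "aababaaab"
  [1..9]={B,C,S}  "ababaaabb"
  [2..10]={B,C,S}  "babaaabba"
  [3..11]={B,C,S}  "abaaabbaa"
  [0..9]={B,C,S}  "aababaaabb"
  [1..10]={B,C,S}  "ababaaabba"
  [2..11]={B,C,S}  "babaaabbaa"
  [0..10]={B,C,S}  "aababaaabba"
  [1..11]={B,C,S}  "ababaaabbaa"
  [0..11]={B,C,S}  "aababaaabbaa"

S ∈ T[0,11] ⇒ YES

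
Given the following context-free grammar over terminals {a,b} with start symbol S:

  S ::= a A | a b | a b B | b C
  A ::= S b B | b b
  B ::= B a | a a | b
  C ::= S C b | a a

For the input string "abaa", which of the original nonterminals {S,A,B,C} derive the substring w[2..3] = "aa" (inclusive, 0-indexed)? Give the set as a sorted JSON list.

Convert to CNF:
  S -> T0 C | T1 A | T1 T0 | T1 X4
  A -> S X2 | T0 T0
  B -> B T1 | T1 T1 | b
  C -> S X3 | T1 T1
  T0 -> b
  T1 -> a
  X2 -> T0 B
  X3 -> C T0
  X4 -> T0 B

CYK table (by increasing span), restricted to cells inside w[2..3]:
  cell(2,2) a: {T1}  orig:{}
  cell(3,3) a: {T1}  orig:{}
  cell(2,3) aa: {B,C}

Original NTs in T[2,3] deriving "aa": ["B", "C"]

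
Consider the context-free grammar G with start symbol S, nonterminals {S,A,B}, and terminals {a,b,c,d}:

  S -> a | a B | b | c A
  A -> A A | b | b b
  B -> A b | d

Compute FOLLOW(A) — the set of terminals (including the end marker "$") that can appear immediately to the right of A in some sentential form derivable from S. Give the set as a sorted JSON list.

FIRST sets, iterate to fixpoint:
[1]
  A via A→b: +{b}
  B via B→A b: +{b}
  B via B→d: +{d}
  S via S→a: +{a}
  S via S→b: +{b}
  S via S→c A: +{c}
  S: {a,b,c}  A: {b}  B: {b,d}
[2] — fixpoint
  S: {a,b,c}  A: {b}  B: {b,d}

Compute FOLLOW by fixpoint:
initialize: $ ∈ FOLLOW(S)
pass 1:
  A→A A: FOLLOW(A) ⊇ FIRST(A) = {b}; new: +{b}
  S→a B: FOLLOW(B) ⊇ FOLLOW(S) ⊇ {$}; new: +{$}
  S→c A: FOLLOW(A) ⊇ FOLLOW(S) ⊇ {$}; new: +{$}
  FOLLOW[S]={$}  FOLLOW[A]={$,b}  FOLLOW[B]={$}
pass 2: (no change)
  FOLLOW[S]={$}  FOLLOW[A]={$,b}  FOLLOW[B]={$}

FOLLOW(A) = ["$", "b"]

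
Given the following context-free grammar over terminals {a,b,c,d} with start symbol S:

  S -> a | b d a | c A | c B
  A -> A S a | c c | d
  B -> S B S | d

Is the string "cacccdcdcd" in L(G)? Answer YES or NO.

Convert to CNF:
  S -> T1 A | T1 B | T2 X6 | a
  A -> A X4 | T1 T1 | d
  B -> S X5 | d
  T0 -> a
  T1 -> c
  T2 -> b
  T3 -> d
  X4 -> S T0
  X5 -> B S
  X6 -> T3 T0

CYK table (by increasing span):
  [0..0]={T1}  "c"  orig:{}
  [1..1]={S,T0}  "a"  orig:{S}
  [2..2]={T1}  "c"  orig:{}
  [3..3]={T1}  "c"  orig:{}
  [4..4]={T1}  "c"  orig:{}
  [5..5]={A,B,T3}  "d"  orig:{A,B}
  [6..6]={T1}  "c"  orig:{}
  [7..7]={A,B,T3}  "d"  orig:{A,B}
  [8..8]={T1}  "c"  orig:{}
  [9..9]={A,B,T3}  "d"  orig:{A,B}
  [0..1]=∅  "ca"
  [1..2]=∅  "ac"
  [2..3]={A}  "cc"
  [3..4]={A}  "cc"
  [4..5]={S}  "cd"
  [5..6]=∅  "dc"
  [6..7]={S}  "cd"
  [7..8]=∅  "dc"
  [8..9]={S}  "cd"
  [0..2]=∅  "cac"
  [1..3]=∅  "acc"
  [2..4]={S}  "ccc"
  [3..5]=∅  "ccd"
  [4..6]=∅  "cdc"
  [5..7]={X5}  "dcd"  orig:{}
  [6..8]=∅  "cdc"
  [7..9]={X5}  "dcd"  orig:{}
  [0..3]=∅  "cacc"
  [1..4]=∅  "accc"
  [2..5]=∅  "cccd"
  [3..6]=∅  "ccdc"
  [4..7]=∅  "cdcd"
  [5..8]=∅  "dcdc"
  [6..9]=∅  "cdcd"
  [0..4]=∅  "caccc"
  [1..5]=∅  "acccd"
  [2..6]=∅  "cccdc"
  [3..7]=∅  "ccdcd"
  [4..8]=∅  "cdcdc"
  [5..9]=∅  "dcdcd"
  [0..5]=∅  "cacccd"
  [1..6]=∅  "acccdc"
  [2..7]={B}  "cccdcd"
  [3..8]=∅  "ccdcdc"
  [4..9]=∅  "cdcdcd"
  [0..6]=∅  "cacccdc"
  [1..7]=∅  "acccdcd"
  [2..8]=∅  "cccdcdc"
  [3..9]=∅  "ccdcdcd"
  [0..7]=∅  "cacccdcd"
  [1..8]=∅  "acccdcdc"
  [2..9]={X5}  "cccdcdcd"  orig:{}
  [0..8]=∅  "cacccdcdc"
  [1..9]={B}  "acccdcdcd"
  [0..9]={S}  "cacccdcdcd"

S ∈ T[0,9] ⇒ YES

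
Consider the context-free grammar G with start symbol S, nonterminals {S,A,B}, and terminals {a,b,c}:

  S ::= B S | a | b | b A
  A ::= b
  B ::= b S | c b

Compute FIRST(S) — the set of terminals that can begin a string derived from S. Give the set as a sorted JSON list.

Compute FIRST by fixpoint:
iter 1:
  A via A→b: +{b}
  B via B→b S: +{b}
  B via B→c b: +{c}
  S via S→B S: +{b,c}
  S via S→a: +{a}
  FIRST[S]={a,b,c}  FIRST[A]={b}  FIRST[B]={b,c}
iter 2: done
  FIRST[S]={a,b,c}  FIRST[A]={b}  FIRST[B]={b,c}

FIRST(S) = ["a", "b", "c"]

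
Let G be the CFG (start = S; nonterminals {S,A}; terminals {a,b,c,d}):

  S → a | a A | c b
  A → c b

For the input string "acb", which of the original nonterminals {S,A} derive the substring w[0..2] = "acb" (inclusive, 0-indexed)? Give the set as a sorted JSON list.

CNF form of G:
  S -> T0 T1 | T2 A | a
  A -> T0 T1
  T0 -> c
  T1 -> b
  T2 -> a

CYK fill (cells [i..j] with 0 ≤ i ≤ j ≤ 2 only):
  cell(0,0) a: {S,T2}  orig:{S}
  cell(1,1) c: {T0}  orig:{}
  cell(2,2) b: {T1}  orig:{}
  cell(0,1) ac: ∅
  cell(1,2) cb: {A,S}
  cell(0,2) acb: {S}

Original NTs in T[0,2] deriving "acb": ["S"]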